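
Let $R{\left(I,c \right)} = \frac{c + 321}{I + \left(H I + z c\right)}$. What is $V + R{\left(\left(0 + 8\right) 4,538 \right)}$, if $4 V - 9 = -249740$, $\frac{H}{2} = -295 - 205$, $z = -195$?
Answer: $- \frac{17091341627}{273756} \approx -62433.0$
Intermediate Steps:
$H = -1000$ ($H = 2 \left(-295 - 205\right) = 2 \left(-500\right) = -1000$)
$R{\left(I,c \right)} = \frac{321 + c}{- 999 I - 195 c}$ ($R{\left(I,c \right)} = \frac{c + 321}{I - \left(195 c + 1000 I\right)} = \frac{321 + c}{- 999 I - 195 c}$)
$V = - \frac{249731}{4}$ ($V = \frac{9}{4} + \frac{1}{4} \left(-249740\right) = \frac{9}{4} - 62435 = - \frac{249731}{4} \approx -62433.0$)
$V + R{\left(\left(0 + 8\right) 4,538 \right)} = - \frac{249731}{4} + \frac{321 + 538}{3 \left(- 333 \left(0 + 8\right) 4 - 34970\right)} = - \frac{249731}{4} + \frac{1}{3} \frac{1}{- 333 \cdot 8 \cdot 4 - 34970} \cdot 859 = - \frac{249731}{4} + \frac{1}{3} \frac{1}{\left(-333\right) 32 - 34970} \cdot 859 = - \frac{249731}{4} + \frac{1}{3} \frac{1}{-10656 - 34970} \cdot 859 = - \frac{249731}{4} + \frac{1}{3} \frac{1}{-45626} \cdot 859 = - \frac{249731}{4} + \frac{1}{3} \left(- \frac{1}{45626}\right) 859 = - \frac{249731}{4} - \frac{859}{136878} = - \frac{17091341627}{273756}$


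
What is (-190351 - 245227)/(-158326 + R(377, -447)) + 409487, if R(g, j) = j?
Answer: 65015915029/158773 ≈ 4.0949e+5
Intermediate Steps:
(-190351 - 245227)/(-158326 + R(377, -447)) + 409487 = (-190351 - 245227)/(-158326 - 447) + 409487 = -435578/(-158773) + 409487 = -435578*(-1/158773) + 409487 = 435578/158773 + 409487 = 65015915029/158773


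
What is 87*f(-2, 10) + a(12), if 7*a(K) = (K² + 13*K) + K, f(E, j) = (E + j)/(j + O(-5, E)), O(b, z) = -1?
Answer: 2560/21 ≈ 121.90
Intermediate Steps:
f(E, j) = (E + j)/(-1 + j) (f(E, j) = (E + j)/(j - 1) = (E + j)/(-1 + j))
a(K) = 2*K + K²/7 (a(K) = ((K² + 13*K) + K)/7 = (K² + 14*K)/7 = 2*K + K²/7)
87*f(-2, 10) + a(12) = 87*((-2 + 10)/(-1 + 10)) + (⅐)*12*(14 + 12) = 87*(8/9) + (⅐)*12*26 = 87*((⅑)*8) + 312/7 = 87*(8/9) + 312/7 = 232/3 + 312/7 = 2560/21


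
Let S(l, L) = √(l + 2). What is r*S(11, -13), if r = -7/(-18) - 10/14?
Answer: -41*√13/126 ≈ -1.1732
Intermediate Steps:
S(l, L) = √(2 + l)
r = -41/126 (r = -7*(-1/18) - 10*1/14 = 7/18 - 5/7 = -41/126 ≈ -0.32540)
r*S(11, -13) = -41*√(2 + 11)/126 = -41*√13/126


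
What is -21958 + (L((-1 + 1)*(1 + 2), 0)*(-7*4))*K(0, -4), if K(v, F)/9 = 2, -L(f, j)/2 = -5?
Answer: -26998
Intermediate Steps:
L(f, j) = 10 (L(f, j) = -2*(-5) = 10)
K(v, F) = 18 (K(v, F) = 9*2 = 18)
-21958 + (L((-1 + 1)*(1 + 2), 0)*(-7*4))*K(0, -4) = -21958 + (10*(-7*4))*18 = -21958 + (10*(-28))*18 = -21958 - 280*18 = -21958 - 5040 = -26998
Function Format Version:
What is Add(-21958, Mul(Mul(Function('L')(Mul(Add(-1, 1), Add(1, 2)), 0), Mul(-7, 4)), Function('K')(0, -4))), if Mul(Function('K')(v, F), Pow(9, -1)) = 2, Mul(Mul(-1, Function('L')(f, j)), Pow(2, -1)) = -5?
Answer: -26998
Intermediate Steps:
Function('L')(f, j) = 10 (Function('L')(f, j) = Mul(-2, -5) = 10)
Function('K')(v, F) = 18 (Function('K')(v, F) = Mul(9, 2) = 18)
Add(-21958, Mul(Mul(Function('L')(Mul(Add(-1, 1), Add(1, 2)), 0), Mul(-7, 4)), Function('K')(0, -4))) = Add(-21958, Mul(Mul(10, Mul(-7, 4)), 18)) = Add(-21958, Mul(Mul(10, -28), 18)) = Add(-21958, Mul(-280, 18)) = Add(-21958, -5040) = -26998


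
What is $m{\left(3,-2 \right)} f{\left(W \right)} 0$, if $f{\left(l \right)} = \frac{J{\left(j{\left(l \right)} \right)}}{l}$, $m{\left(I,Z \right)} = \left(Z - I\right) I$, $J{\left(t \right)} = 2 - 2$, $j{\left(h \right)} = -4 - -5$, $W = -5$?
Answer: $0$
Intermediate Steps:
$j{\left(h \right)} = 1$ ($j{\left(h \right)} = -4 + 5 = 1$)
$J{\left(t \right)} = 0$ ($J{\left(t \right)} = 2 - 2 = 0$)
$m{\left(I,Z \right)} = I \left(Z - I\right)$
$f{\left(l \right)} = 0$ ($f{\left(l \right)} = \frac{0}{l} = 0$)
$m{\left(3,-2 \right)} f{\left(W \right)} 0 = 3 \left(-2 - 3\right) 0 \cdot 0 = 3 \left(-5\right) 0 \cdot 0 = \left(-15\right) 0 \cdot 0 = 0 \cdot 0 = 0$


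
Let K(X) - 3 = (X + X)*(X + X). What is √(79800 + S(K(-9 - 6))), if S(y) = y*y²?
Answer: √736394127 ≈ 27137.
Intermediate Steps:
K(X) = 3 + 4*X² (K(X) = 3 + (X + X)*(X + X) = 3 + (2*X)*(2*X) = 3 + 4*X²)
S(y) = y³
√(79800 + S(K(-9 - 6))) = √(79800 + (3 + 4*(-9 - 6)²)³) = √(79800 + (3 + 4*(-15)²)³) = √(79800 + (3 + 4*225)³) = √(79800 + (3 + 900)³) = √(79800 + 903³) = √(79800 + 736314327) = √736394127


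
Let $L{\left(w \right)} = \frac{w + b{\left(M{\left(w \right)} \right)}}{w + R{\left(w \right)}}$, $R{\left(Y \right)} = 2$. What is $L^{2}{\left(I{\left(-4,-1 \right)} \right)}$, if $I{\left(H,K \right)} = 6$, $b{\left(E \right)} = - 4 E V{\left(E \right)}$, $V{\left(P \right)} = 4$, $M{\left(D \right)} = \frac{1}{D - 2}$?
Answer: $\frac{1}{16} \approx 0.0625$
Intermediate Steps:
$M{\left(D \right)} = \frac{1}{-2 + D}$
$b{\left(E \right)} = - 16 E$ ($b{\left(E \right)} = - 4 E 4 = - 16 E$)
$L{\left(w \right)} = \frac{w - \frac{16}{-2 + w}}{2 + w}$ ($L{\left(w \right)} = \frac{w - \frac{16}{-2 + w}}{w + 2} = \frac{w - \frac{16}{-2 + w}}{2 + w}$)
$L^{2}{\left(I{\left(-4,-1 \right)} \right)} = \left(\frac{-16 + 6 \left(-2 + 6\right)}{\left(-2 + 6\right) \left(2 + 6\right)}\right)^{2} = \left(\frac{-16 + 6 \cdot 4}{4 \cdot 8}\right)^{2} = \left(\frac{1}{4} \cdot \frac{1}{8} \left(-16 + 24\right)\right)^{2} = \left(\frac{1}{4} \cdot \frac{1}{8} \cdot 8\right)^{2} = \left(\frac{1}{4}\right)^{2} = \frac{1}{16}$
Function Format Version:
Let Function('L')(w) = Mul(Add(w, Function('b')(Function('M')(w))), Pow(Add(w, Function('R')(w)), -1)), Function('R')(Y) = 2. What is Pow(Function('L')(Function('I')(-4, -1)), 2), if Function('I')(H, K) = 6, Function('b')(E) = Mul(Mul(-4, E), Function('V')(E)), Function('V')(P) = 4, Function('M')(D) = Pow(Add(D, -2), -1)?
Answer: Rational(1, 16) ≈ 0.062500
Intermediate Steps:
Function('M')(D) = Pow(Add(-2, D), -1)
Function('b')(E) = Mul(-16, E) (Function('b')(E) = Mul(Mul(-4, E), 4) = Mul(-16, E))
Function('L')(w) = Mul(Pow(Add(2, w), -1), Add(w, Mul(-16, Pow(Add(-2, w), -1)))) (Function('L')(w) = Mul(Add(w, Mul(-16, Pow(Add(-2, w), -1))), Pow(Add(w, 2), -1)) = Mul(Add(w, Mul(-16, Pow(Add(-2, w), -1))), Pow(Add(2, w), -1)) = Mul(Pow(Add(2, w), -1), Add(w, Mul(-16, Pow(Add(-2, w), -1)))))
Pow(Function('L')(Function('I')(-4, -1)), 2) = Pow(Mul(Pow(Add(-2, 6), -1), Pow(Add(2, 6), -1), Add(-16, Mul(6, Add(-2, 6)))), 2) = Pow(Mul(Pow(4, -1), Pow(8, -1), Add(-16, Mul(6, 4))), 2) = Pow(Mul(Rational(1, 4), Rational(1, 8), Add(-16, 24)), 2) = Pow(Mul(Rational(1, 4), Rational(1, 8), 8), 2) = Pow(Rational(1, 4), 2) = Rational(1, 16)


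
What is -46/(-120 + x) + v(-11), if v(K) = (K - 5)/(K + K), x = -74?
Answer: 1029/1067 ≈ 0.96439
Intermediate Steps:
v(K) = (-5 + K)/(2*K) (v(K) = (-5 + K)/((2*K)) = (-5 + K)*(1/(2*K)) = (-5 + K)/(2*K))
-46/(-120 + x) + v(-11) = -46/(-120 - 74) + (½)*(-5 - 11)/(-11) = -46/(-194) + (½)*(-1/11)*(-16) = -1/194*(-46) + 8/11 = 23/97 + 8/11 = 1029/1067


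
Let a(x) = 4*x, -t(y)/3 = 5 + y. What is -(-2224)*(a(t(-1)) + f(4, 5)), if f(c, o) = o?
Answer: -95632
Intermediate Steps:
t(y) = -15 - 3*y (t(y) = -3*(5 + y) = -15 - 3*y)
-(-2224)*(a(t(-1)) + f(4, 5)) = -(-2224)*(4*(-15 - 3*(-1)) + 5) = -(-2224)*(4*(-15 + 3) + 5) = -(-2224)*(4*(-12) + 5) = -(-2224)*(-48 + 5) = -(-2224)*(-43) = -1112*86 = -95632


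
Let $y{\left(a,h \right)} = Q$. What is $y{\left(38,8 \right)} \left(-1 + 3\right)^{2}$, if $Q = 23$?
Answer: $92$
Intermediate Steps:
$y{\left(a,h \right)} = 23$
$y{\left(38,8 \right)} \left(-1 + 3\right)^{2} = 23 \left(-1 + 3\right)^{2} = 23 \cdot 2^{2} = 23 \cdot 4 = 92$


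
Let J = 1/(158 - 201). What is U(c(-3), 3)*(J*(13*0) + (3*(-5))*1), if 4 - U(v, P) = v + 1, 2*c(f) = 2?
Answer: -30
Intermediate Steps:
c(f) = 1 (c(f) = (1/2)*2 = 1)
U(v, P) = 3 - v (U(v, P) = 4 - (v + 1) = 4 - (1 + v) = 4 + (-1 - v) = 3 - v)
J = -1/43 (J = 1/(-43) = -1/43 ≈ -0.023256)
U(c(-3), 3)*(J*(13*0) + (3*(-5))*1) = (3 - 1*1)*(-13*0/43 + (3*(-5))*1) = (3 - 1)*(-1/43*0 - 15*1) = 2*(0 - 15) = 2*(-15) = -30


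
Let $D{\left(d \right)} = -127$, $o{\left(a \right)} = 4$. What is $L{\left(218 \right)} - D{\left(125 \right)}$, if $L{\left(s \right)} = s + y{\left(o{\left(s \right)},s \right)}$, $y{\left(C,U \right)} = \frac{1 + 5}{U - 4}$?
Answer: $\frac{36918}{107} \approx 345.03$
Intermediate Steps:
$y{\left(C,U \right)} = \frac{6}{-4 + U}$
$L{\left(s \right)} = s + \frac{6}{-4 + s}$
$L{\left(218 \right)} - D{\left(125 \right)} = \frac{6 + 218 \left(-4 + 218\right)}{-4 + 218} - -127 = \frac{6 + 218 \cdot 214}{214} + 127 = \frac{6 + 46652}{214} + 127 = \frac{1}{214} \cdot 46658 + 127 = \frac{23329}{107} + 127 = \frac{36918}{107}$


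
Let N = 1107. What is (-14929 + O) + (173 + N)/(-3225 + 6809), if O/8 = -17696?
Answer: -2190953/14 ≈ -1.5650e+5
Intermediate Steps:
O = -141568 (O = 8*(-17696) = -141568)
(-14929 + O) + (173 + N)/(-3225 + 6809) = (-14929 - 141568) + (173 + 1107)/(-3225 + 6809) = -156497 + 1280/3584 = -156497 + 1280*(1/3584) = -156497 + 5/14 = -2190953/14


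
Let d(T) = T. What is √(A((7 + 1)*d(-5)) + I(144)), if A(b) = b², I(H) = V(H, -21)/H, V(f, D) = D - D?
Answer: 40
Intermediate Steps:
V(f, D) = 0
I(H) = 0 (I(H) = 0/H = 0)
√(A((7 + 1)*d(-5)) + I(144)) = √(((7 + 1)*(-5))² + 0) = √((8*(-5))² + 0) = √((-40)² + 0) = √(1600 + 0) = √1600 = 40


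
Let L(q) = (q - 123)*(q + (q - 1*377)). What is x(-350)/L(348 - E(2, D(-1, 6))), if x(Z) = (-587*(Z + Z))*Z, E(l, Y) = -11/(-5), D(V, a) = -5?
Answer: -1797687500/876161 ≈ -2051.8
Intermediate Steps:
E(l, Y) = 11/5 (E(l, Y) = -11*(-⅕) = 11/5)
x(Z) = -1174*Z² (x(Z) = (-1174*Z)*Z = -1174*Z²)
L(q) = (-377 + 2*q)*(-123 + q) (L(q) = (-123 + q)*(q + (q - 377)) = (-123 + q)*(q + (-377 + q)) = (-123 + q)*(-377 + 2*q) = (-377 + 2*q)*(-123 + q))
x(-350)/L(348 - E(2, D(-1, 6))) = (-1174*(-350)²)/(46371 - 623*(348 - 1*11/5) + 2*(348 - 1*11/5)²) = (-1174*122500)/(46371 - 623*(348 - 11/5) + 2*(348 - 11/5)²) = -143815000/(46371 - 623*1729/5 + 2*(1729/5)²) = -143815000/(46371 - 1077167/5 + 2*(2989441/25)) = -143815000/(46371 - 1077167/5 + 5978882/25) = -143815000/1752322/25 = -143815000*25/1752322 = -1797687500/876161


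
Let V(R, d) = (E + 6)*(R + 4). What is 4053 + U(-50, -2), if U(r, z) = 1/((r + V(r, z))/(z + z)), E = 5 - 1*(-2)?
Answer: 656587/162 ≈ 4053.0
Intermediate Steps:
E = 7 (E = 5 + 2 = 7)
V(R, d) = 52 + 13*R (V(R, d) = (7 + 6)*(R + 4) = 13*(4 + R) = 52 + 13*R)
U(r, z) = 2*z/(52 + 14*r) (U(r, z) = 1/((r + (52 + 13*r))/(z + z)) = 1/((52 + 14*r)/((2*z))) = 1/((52 + 14*r)*(1/(2*z))) = 1/((52 + 14*r)/(2*z)) = 2*z/(52 + 14*r))
4053 + U(-50, -2) = 4053 - 2/(26 + 7*(-50)) = 4053 - 2/(26 - 350) = 4053 - 2/(-324) = 4053 - 2*(-1/324) = 4053 + 1/162 = 656587/162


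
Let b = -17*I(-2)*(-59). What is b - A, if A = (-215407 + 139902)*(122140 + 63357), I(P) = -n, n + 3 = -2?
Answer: 14005956000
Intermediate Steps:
n = -5 (n = -3 - 2 = -5)
I(P) = 5 (I(P) = -1*(-5) = 5)
A = -14005950985 (A = -75505*185497 = -14005950985)
b = 5015 (b = -17*5*(-59) = -85*(-59) = 5015)
b - A = 5015 - 1*(-14005950985) = 5015 + 14005950985 = 14005956000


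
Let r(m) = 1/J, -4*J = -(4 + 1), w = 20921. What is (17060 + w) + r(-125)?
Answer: 189909/5 ≈ 37982.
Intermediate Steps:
J = 5/4 (J = -(-1)*(4 + 1)/4 = -(-1)*5/4 = -¼*(-5) = 5/4 ≈ 1.2500)
r(m) = ⅘ (r(m) = 1/(5/4) = ⅘)
(17060 + w) + r(-125) = (17060 + 20921) + ⅘ = 37981 + ⅘ = 189909/5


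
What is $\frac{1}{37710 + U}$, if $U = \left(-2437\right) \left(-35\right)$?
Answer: $\frac{1}{123005} \approx 8.1297 \cdot 10^{-6}$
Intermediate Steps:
$U = 85295$
$\frac{1}{37710 + U} = \frac{1}{37710 + 85295} = \frac{1}{123005}$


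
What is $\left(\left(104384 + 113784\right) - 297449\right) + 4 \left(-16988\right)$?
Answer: $-147233$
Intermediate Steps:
$\left(\left(104384 + 113784\right) - 297449\right) + 4 \left(-16988\right) = \left(218168 - 297449\right) - 67952 = -79281 - 67952 = -147233$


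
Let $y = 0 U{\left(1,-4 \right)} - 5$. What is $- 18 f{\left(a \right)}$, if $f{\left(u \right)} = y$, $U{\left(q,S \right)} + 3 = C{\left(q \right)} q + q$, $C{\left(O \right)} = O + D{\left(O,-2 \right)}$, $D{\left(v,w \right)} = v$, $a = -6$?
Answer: $90$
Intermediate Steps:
$C{\left(O \right)} = 2 O$ ($C{\left(O \right)} = O + O = 2 O$)
$U{\left(q,S \right)} = -3 + q + 2 q^{2}$ ($U{\left(q,S \right)} = -3 + \left(2 q q + q\right) = -3 + \left(2 q^{2} + q\right) = -3 + \left(q + 2 q^{2}\right) = -3 + q + 2 q^{2}$)
$y = -5$ ($y = 0 \left(-3 + 1 + 2 \cdot 1^{2}\right) - 5 = 0 \left(-3 + 1 + 2 \cdot 1\right) - 5 = 0 \left(-3 + 1 + 2\right) - 5 = 0 \cdot 0 - 5 = 0 - 5 = -5$)
$f{\left(u \right)} = -5$
$- 18 f{\left(a \right)} = \left(-18\right) \left(-5\right) = 90$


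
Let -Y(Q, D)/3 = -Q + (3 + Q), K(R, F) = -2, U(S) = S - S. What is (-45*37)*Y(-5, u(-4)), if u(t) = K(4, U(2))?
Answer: 14985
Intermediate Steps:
U(S) = 0
u(t) = -2
Y(Q, D) = -9 (Y(Q, D) = -3*(-Q + (3 + Q)) = -3*3 = -9)
(-45*37)*Y(-5, u(-4)) = -45*37*(-9) = -1665*(-9) = 14985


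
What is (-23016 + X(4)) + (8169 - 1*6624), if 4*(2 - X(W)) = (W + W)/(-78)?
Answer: -837290/39 ≈ -21469.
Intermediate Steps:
X(W) = 2 + W/156 (X(W) = 2 - (W + W)/(4*(-78)) = 2 - 2*W*(-1)/(4*78) = 2 - (-1)*W/156 = 2 + W/156)
(-23016 + X(4)) + (8169 - 1*6624) = (-23016 + (2 + (1/156)*4)) + (8169 - 1*6624) = (-23016 + (2 + 1/39)) + (8169 - 6624) = (-23016 + 79/39) + 1545 = -897545/39 + 1545 = -837290/39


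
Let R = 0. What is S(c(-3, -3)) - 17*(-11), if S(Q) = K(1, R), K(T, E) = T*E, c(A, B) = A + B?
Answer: 187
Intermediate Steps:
K(T, E) = E*T
S(Q) = 0 (S(Q) = 0*1 = 0)
S(c(-3, -3)) - 17*(-11) = 0 - 17*(-11) = 0 - 1*(-187) = 0 + 187 = 187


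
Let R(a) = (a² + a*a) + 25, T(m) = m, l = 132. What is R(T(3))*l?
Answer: 5676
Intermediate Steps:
R(a) = 25 + 2*a² (R(a) = (a² + a²) + 25 = 2*a² + 25 = 25 + 2*a²)
R(T(3))*l = (25 + 2*3²)*132 = (25 + 2*9)*132 = (25 + 18)*132 = 43*132 = 5676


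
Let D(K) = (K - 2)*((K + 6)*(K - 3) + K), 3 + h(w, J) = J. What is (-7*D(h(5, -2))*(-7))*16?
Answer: 71344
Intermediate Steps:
h(w, J) = -3 + J
D(K) = (-2 + K)*(K + (-3 + K)*(6 + K)) (D(K) = (-2 + K)*((6 + K)*(-3 + K) + K) = (-2 + K)*((-3 + K)*(6 + K) + K) = (-2 + K)*(K + (-3 + K)*(6 + K)))
(-7*D(h(5, -2))*(-7))*16 = (-7*(36 + (-3 - 2)³ - 26*(-3 - 2) + 2*(-3 - 2)²)*(-7))*16 = (-7*(36 + (-5)³ - 26*(-5) + 2*(-5)²)*(-7))*16 = (-7*(36 - 125 + 130 + 2*25)*(-7))*16 = (-7*(36 - 125 + 130 + 50)*(-7))*16 = (-7*91*(-7))*16 = -637*(-7)*16 = 4459*16 = 71344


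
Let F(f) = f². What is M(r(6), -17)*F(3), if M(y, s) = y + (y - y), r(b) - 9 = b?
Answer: 135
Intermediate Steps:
r(b) = 9 + b
M(y, s) = y (M(y, s) = y + 0 = y)
M(r(6), -17)*F(3) = (9 + 6)*3² = 15*9 = 135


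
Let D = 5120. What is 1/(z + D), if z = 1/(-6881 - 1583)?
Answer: 8464/43335679 ≈ 0.00019531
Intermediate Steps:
z = -1/8464 (z = 1/(-8464) = -1/8464 ≈ -0.00011815)
1/(z + D) = 1/(-1/8464 + 5120) = 1/(43335679/8464) = 8464/43335679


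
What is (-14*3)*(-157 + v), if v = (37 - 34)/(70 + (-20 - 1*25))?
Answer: 164724/25 ≈ 6589.0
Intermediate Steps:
v = 3/25 (v = 3/(70 + (-20 - 25)) = 3/(70 - 45) = 3/25 ≈ 0.12000)
(-14*3)*(-157 + v) = (-14*3)*(-157 + 3/25) = -42*(-3922/25) = 164724/25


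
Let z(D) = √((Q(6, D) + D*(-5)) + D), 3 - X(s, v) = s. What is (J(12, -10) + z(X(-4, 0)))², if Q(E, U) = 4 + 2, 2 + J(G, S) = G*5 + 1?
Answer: (59 + I*√22)² ≈ 3459.0 + 553.47*I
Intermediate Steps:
J(G, S) = -1 + 5*G (J(G, S) = -2 + (G*5 + 1) = -2 + (5*G + 1) = -2 + (1 + 5*G) = -1 + 5*G)
X(s, v) = 3 - s
Q(E, U) = 6
z(D) = √(6 - 4*D) (z(D) = √((6 + D*(-5)) + D) = √((6 - 5*D) + D) = √(6 - 4*D))
(J(12, -10) + z(X(-4, 0)))² = ((-1 + 5*12) + √(6 - 4*(3 - 1*(-4))))² = ((-1 + 60) + √(6 - 4*(3 + 4)))² = (59 + √(6 - 4*7))² = (59 + √(6 - 28))² = (59 + √(-22))² = (59 + I*√22)²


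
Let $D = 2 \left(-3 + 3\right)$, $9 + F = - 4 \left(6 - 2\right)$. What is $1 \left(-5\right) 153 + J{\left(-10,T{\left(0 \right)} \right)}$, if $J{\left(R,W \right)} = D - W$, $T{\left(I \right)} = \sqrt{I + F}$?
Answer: $-765 - 5 i \approx -765.0 - 5.0 i$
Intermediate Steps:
$F = -25$ ($F = -9 - 4 \left(6 - 2\right) = -9 - 16 = -25$)
$T{\left(I \right)} = \sqrt{-25 + I}$ ($T{\left(I \right)} = \sqrt{I - 25} = \sqrt{-25 + I}$)
$D = 0$ ($D = 2 \cdot 0 = 0$)
$J{\left(R,W \right)} = - W$ ($J{\left(R,W \right)} = 0 - W = - W$)
$1 \left(-5\right) 153 + J{\left(-10,T{\left(0 \right)} \right)} = 1 \left(-5\right) 153 - \sqrt{-25 + 0} = \left(-5\right) 153 - \sqrt{-25} = -765 - 5 i$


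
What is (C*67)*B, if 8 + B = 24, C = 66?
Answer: 70752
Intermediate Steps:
B = 16 (B = -8 + 24 = 16)
(C*67)*B = (66*67)*16 = 4422*16 = 70752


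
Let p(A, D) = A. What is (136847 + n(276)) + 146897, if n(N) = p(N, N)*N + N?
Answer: 360196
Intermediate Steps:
n(N) = N + N² (n(N) = N*N + N = N² + N = N + N²)
(136847 + n(276)) + 146897 = (136847 + 276*(1 + 276)) + 146897 = (136847 + 276*277) + 146897 = (136847 + 76452) + 146897 = 213299 + 146897 = 360196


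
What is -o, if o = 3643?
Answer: -3643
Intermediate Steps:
-o = -1*3643 = -3643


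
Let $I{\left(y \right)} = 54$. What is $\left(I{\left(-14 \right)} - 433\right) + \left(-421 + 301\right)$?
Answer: $-499$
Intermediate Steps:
$\left(I{\left(-14 \right)} - 433\right) + \left(-421 + 301\right) = \left(54 - 433\right) + \left(-421 + 301\right) = -379 - 120 = -499$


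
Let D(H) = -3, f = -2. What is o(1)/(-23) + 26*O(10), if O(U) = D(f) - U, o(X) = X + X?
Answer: -7776/23 ≈ -338.09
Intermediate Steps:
o(X) = 2*X
O(U) = -3 - U
o(1)/(-23) + 26*O(10) = (2*1)/(-23) + 26*(-3 - 1*10) = 2*(-1/23) + 26*(-3 - 10) = -2/23 + 26*(-13) = -2/23 - 338 = -7776/23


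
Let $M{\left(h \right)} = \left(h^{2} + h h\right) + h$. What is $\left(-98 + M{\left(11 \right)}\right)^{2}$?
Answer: $24025$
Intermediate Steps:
$M{\left(h \right)} = h + 2 h^{2}$ ($M{\left(h \right)} = \left(h^{2} + h^{2}\right) + h = 2 h^{2} + h = h + 2 h^{2}$)
$\left(-98 + M{\left(11 \right)}\right)^{2} = \left(-98 + 11 \left(1 + 2 \cdot 11\right)\right)^{2} = \left(-98 + 11 \left(1 + 22\right)\right)^{2} = \left(-98 + 11 \cdot 23\right)^{2} = \left(-98 + 253\right)^{2} = 155^{2} = 24025$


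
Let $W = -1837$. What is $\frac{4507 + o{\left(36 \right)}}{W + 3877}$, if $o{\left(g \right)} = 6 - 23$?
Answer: $\frac{449}{204} \approx 2.201$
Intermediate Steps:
$o{\left(g \right)} = -17$ ($o{\left(g \right)} = 6 - 23 = -17$)
$\frac{4507 + o{\left(36 \right)}}{W + 3877} = \frac{4507 - 17}{-1837 + 3877} = \frac{4490}{2040} = 4490 \cdot \frac{1}{2040} = \frac{449}{204}$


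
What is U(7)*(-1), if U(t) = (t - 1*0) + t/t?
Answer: -8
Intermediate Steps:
U(t) = 1 + t (U(t) = (t + 0) + 1 = t + 1 = 1 + t)
U(7)*(-1) = (1 + 7)*(-1) = 8*(-1) = -8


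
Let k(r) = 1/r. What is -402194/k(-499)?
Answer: 200694806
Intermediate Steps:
-402194/k(-499) = -402194/(1/(-499)) = -402194/(-1/499) = -402194*(-499) = 200694806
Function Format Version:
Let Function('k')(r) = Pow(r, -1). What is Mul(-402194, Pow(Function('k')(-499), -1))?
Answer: 200694806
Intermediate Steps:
Mul(-402194, Pow(Function('k')(-499), -1)) = Mul(-402194, Pow(Pow(-499, -1), -1)) = Mul(-402194, Pow(Rational(-1, 499), -1)) = Mul(-402194, -499) = 200694806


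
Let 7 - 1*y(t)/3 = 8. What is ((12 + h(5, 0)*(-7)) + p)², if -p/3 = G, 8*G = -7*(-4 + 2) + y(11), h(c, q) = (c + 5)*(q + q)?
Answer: 3969/64 ≈ 62.016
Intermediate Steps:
y(t) = -3 (y(t) = 21 - 3*8 = 21 - 24 = -3)
h(c, q) = 2*q*(5 + c) (h(c, q) = (5 + c)*(2*q) = 2*q*(5 + c))
G = 11/8 (G = (-7*(-4 + 2) - 3)/8 = (-7*(-2) - 3)/8 = (14 - 3)/8 = (⅛)*11 = 11/8 ≈ 1.3750)
p = -33/8 (p = -3*11/8 = -33/8 ≈ -4.1250)
((12 + h(5, 0)*(-7)) + p)² = ((12 + (2*0*(5 + 5))*(-7)) - 33/8)² = ((12 + (2*0*10)*(-7)) - 33/8)² = ((12 + 0*(-7)) - 33/8)² = ((12 + 0) - 33/8)² = (12 - 33/8)² = (63/8)² = 3969/64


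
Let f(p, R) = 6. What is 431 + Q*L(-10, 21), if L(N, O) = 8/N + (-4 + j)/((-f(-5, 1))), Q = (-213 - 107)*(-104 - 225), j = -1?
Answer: 11821/3 ≈ 3940.3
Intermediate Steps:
Q = 105280 (Q = -320*(-329) = 105280)
L(N, O) = ⅚ + 8/N (L(N, O) = 8/N + (-4 - 1)/((-1*6)) = 8/N - 5/(-6) = 8/N - 5*(-⅙) = 8/N + ⅚ = ⅚ + 8/N)
431 + Q*L(-10, 21) = 431 + 105280*(⅚ + 8/(-10)) = 431 + 105280*(⅚ + 8*(-⅒)) = 431 + 105280*(⅚ - ⅘) = 431 + 105280*(1/30) = 431 + 10528/3 = 11821/3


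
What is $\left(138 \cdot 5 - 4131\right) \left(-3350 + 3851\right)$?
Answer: $-1723941$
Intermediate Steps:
$\left(138 \cdot 5 - 4131\right) \left(-3350 + 3851\right) = \left(690 - 4131\right) 501 = \left(-3441\right) 501 = -1723941$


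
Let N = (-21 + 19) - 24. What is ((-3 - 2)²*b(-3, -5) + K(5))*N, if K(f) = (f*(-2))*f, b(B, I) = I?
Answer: 4550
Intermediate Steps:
K(f) = -2*f² (K(f) = (-2*f)*f = -2*f²)
N = -26 (N = -2 - 24 = -26)
((-3 - 2)²*b(-3, -5) + K(5))*N = ((-3 - 2)²*(-5) - 2*5²)*(-26) = ((-5)²*(-5) - 2*25)*(-26) = (25*(-5) - 50)*(-26) = (-125 - 50)*(-26) = -175*(-26) = 4550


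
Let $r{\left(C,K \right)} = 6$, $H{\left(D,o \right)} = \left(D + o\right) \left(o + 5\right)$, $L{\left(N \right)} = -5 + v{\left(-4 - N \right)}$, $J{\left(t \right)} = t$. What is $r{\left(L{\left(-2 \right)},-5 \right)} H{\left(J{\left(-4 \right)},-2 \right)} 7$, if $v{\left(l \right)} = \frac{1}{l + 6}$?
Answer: $-756$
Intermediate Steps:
$v{\left(l \right)} = \frac{1}{6 + l}$
$L{\left(N \right)} = -5 + \frac{1}{2 - N}$ ($L{\left(N \right)} = -5 + \frac{1}{6 - \left(4 + N\right)} = -5 + \frac{1}{2 - N}$)
$H{\left(D,o \right)} = \left(5 + o\right) \left(D + o\right)$ ($H{\left(D,o \right)} = \left(D + o\right) \left(5 + o\right) = \left(5 + o\right) \left(D + o\right)$)
$r{\left(L{\left(-2 \right)},-5 \right)} H{\left(J{\left(-4 \right)},-2 \right)} 7 = 6 \left(\left(-2\right)^{2} + 5 \left(-4\right) + 5 \left(-2\right) - -8\right) 7 = 6 \left(4 - 20 - 10 + 8\right) 7 = 6 \left(-18\right) 7 = \left(-108\right) 7 = -756$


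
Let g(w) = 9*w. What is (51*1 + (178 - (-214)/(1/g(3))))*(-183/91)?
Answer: -1099281/91 ≈ -12080.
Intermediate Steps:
(51*1 + (178 - (-214)/(1/g(3))))*(-183/91) = (51*1 + (178 - (-214)/(1/(9*3))))*(-183/91) = (51 + (178 - (-214)/(1/27)))*(-183*1/91) = (51 + (178 - (-214)/1/27))*(-183/91) = (51 + (178 - (-214)*27))*(-183/91) = (51 + (178 - 1*(-5778)))*(-183/91) = (51 + (178 + 5778))*(-183/91) = (51 + 5956)*(-183/91) = 6007*(-183/91) = -1099281/91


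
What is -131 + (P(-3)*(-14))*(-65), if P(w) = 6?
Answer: 5329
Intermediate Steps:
-131 + (P(-3)*(-14))*(-65) = -131 + (6*(-14))*(-65) = -131 - 84*(-65) = -131 + 5460 = 5329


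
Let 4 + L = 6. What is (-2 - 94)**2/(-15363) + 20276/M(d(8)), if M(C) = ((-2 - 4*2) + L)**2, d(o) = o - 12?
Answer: 8636399/27312 ≈ 316.21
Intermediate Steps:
d(o) = -12 + o
L = 2 (L = -4 + 6 = 2)
M(C) = 64 (M(C) = ((-2 - 4*2) + 2)**2 = ((-2 - 8) + 2)**2 = (-10 + 2)**2 = (-8)**2 = 64)
(-2 - 94)**2/(-15363) + 20276/M(d(8)) = (-2 - 94)**2/(-15363) + 20276/64 = (-96)**2*(-1/15363) + 20276*(1/64) = 9216*(-1/15363) + 5069/16 = -1024/1707 + 5069/16 = 8636399/27312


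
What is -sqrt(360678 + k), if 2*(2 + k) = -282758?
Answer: -sqrt(219297) ≈ -468.29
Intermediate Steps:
k = -141381 (k = -2 + (1/2)*(-282758) = -2 - 141379 = -141381)
-sqrt(360678 + k) = -sqrt(360678 - 141381) = -sqrt(219297)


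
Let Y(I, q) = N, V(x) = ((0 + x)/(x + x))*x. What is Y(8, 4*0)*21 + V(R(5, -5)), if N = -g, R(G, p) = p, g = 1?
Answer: -47/2 ≈ -23.500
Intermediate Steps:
N = -1 (N = -1*1 = -1)
V(x) = x/2 (V(x) = (x/((2*x)))*x = (x*(1/(2*x)))*x = x/2)
Y(I, q) = -1
Y(8, 4*0)*21 + V(R(5, -5)) = -1*21 + (½)*(-5) = -21 - 5/2 = -47/2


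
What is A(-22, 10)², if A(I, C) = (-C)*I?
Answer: 48400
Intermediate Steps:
A(I, C) = -C*I
A(-22, 10)² = (-1*10*(-22))² = 220² = 48400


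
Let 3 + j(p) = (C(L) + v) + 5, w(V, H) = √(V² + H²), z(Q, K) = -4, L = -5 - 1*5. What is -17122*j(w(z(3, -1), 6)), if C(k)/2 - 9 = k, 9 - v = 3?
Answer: -102732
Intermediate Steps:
L = -10 (L = -5 - 5 = -10)
v = 6 (v = 9 - 1*3 = 9 - 3 = 6)
C(k) = 18 + 2*k
w(V, H) = √(H² + V²)
j(p) = 6 (j(p) = -3 + (((18 + 2*(-10)) + 6) + 5) = -3 + (((18 - 20) + 6) + 5) = -3 + ((-2 + 6) + 5) = -3 + (4 + 5) = -3 + 9 = 6)
-17122*j(w(z(3, -1), 6)) = -17122*6 = -102732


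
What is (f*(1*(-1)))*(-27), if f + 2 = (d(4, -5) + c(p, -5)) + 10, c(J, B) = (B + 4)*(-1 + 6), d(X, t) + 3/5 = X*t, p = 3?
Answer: -2376/5 ≈ -475.20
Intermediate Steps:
d(X, t) = -3/5 + X*t
c(J, B) = 20 + 5*B (c(J, B) = (4 + B)*5 = 20 + 5*B)
f = -88/5 (f = -2 + (((-3/5 + 4*(-5)) + (20 + 5*(-5))) + 10) = -2 + (((-3/5 - 20) + (20 - 25)) + 10) = -2 + ((-103/5 - 5) + 10) = -2 + (-128/5 + 10) = -2 - 78/5 = -88/5 ≈ -17.600)
(f*(1*(-1)))*(-27) = -88*(-1)/5*(-27) = -88/5*(-1)*(-27) = (88/5)*(-27) = -2376/5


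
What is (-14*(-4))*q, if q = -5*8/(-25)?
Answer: 448/5 ≈ 89.600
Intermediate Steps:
q = 8/5 (q = -40*(-1/25) = 8/5 ≈ 1.6000)
(-14*(-4))*q = -14*(-4)*(8/5) = 56*(8/5) = 448/5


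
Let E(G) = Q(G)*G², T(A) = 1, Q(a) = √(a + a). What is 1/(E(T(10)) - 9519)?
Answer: -9519/90611359 - √2/90611359 ≈ -0.00010507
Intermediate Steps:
Q(a) = √2*√a (Q(a) = √(2*a) = √2*√a)
E(G) = √2*G^(5/2) (E(G) = (√2*√G)*G² = √2*G^(5/2))
1/(E(T(10)) - 9519) = 1/(√2*1^(5/2) - 9519) = 1/(√2*1 - 9519) = 1/(√2 - 9519) = 1/(-9519 + √2)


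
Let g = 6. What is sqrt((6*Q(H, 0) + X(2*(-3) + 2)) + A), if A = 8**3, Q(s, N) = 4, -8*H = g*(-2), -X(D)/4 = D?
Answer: 2*sqrt(138) ≈ 23.495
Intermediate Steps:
X(D) = -4*D
H = 3/2 (H = -3*(-2)/4 = -1/8*(-12) = 3/2 ≈ 1.5000)
A = 512
sqrt((6*Q(H, 0) + X(2*(-3) + 2)) + A) = sqrt((6*4 - 4*(2*(-3) + 2)) + 512) = sqrt((24 - 4*(-6 + 2)) + 512) = sqrt((24 - 4*(-4)) + 512) = sqrt((24 + 16) + 512) = sqrt(40 + 512) = sqrt(552) = 2*sqrt(138)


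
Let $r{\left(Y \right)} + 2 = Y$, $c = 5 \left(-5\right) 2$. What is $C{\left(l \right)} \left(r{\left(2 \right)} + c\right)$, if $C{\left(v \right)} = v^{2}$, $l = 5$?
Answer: $-1250$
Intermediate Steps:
$c = -50$ ($c = \left(-25\right) 2 = -50$)
$r{\left(Y \right)} = -2 + Y$
$C{\left(l \right)} \left(r{\left(2 \right)} + c\right) = 5^{2} \left(\left(-2 + 2\right) - 50\right) = 25 \left(0 - 50\right) = 25 \left(-50\right) = -1250$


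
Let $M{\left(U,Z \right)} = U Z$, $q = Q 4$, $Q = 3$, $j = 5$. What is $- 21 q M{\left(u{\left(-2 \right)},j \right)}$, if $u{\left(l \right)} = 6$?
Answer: $-7560$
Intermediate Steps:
$q = 12$ ($q = 3 \cdot 4 = 12$)
$- 21 q M{\left(u{\left(-2 \right)},j \right)} = \left(-21\right) 12 \cdot 6 \cdot 5 = \left(-252\right) 30 = -7560$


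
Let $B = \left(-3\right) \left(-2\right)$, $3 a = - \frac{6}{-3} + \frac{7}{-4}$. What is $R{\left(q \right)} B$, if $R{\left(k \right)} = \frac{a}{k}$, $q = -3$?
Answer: $- \frac{1}{6} \approx -0.16667$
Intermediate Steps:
$a = \frac{1}{12}$ ($a = \frac{- \frac{6}{-3} + \frac{7}{-4}}{3} = \frac{\left(-6\right) \left(- \frac{1}{3}\right) + 7 \left(- \frac{1}{4}\right)}{3} = \frac{2 - \frac{7}{4}}{3} = \frac{1}{3} \cdot \frac{1}{4} = \frac{1}{12} \approx 0.083333$)
$B = 6$
$R{\left(k \right)} = \frac{1}{12 k}$
$R{\left(q \right)} B = \frac{1}{12 \left(-3\right)} 6 = \frac{1}{12} \left(- \frac{1}{3}\right) 6 = \left(- \frac{1}{36}\right) 6 = - \frac{1}{6}$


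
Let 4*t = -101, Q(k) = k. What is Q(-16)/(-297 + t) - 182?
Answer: -234534/1289 ≈ -181.95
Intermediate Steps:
t = -101/4 (t = (1/4)*(-101) = -101/4 ≈ -25.250)
Q(-16)/(-297 + t) - 182 = -16/(-297 - 101/4) - 182 = -16/(-1289/4) - 182 = -16*(-4/1289) - 182 = 64/1289 - 182 = -234534/1289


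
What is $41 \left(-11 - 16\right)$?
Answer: $-1107$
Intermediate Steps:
$41 \left(-11 - 16\right) = 41 \left(-27\right) = -1107$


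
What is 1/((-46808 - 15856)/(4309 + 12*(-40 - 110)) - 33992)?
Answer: -2509/85348592 ≈ -2.9397e-5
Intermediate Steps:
1/((-46808 - 15856)/(4309 + 12*(-40 - 110)) - 33992) = 1/(-62664/(4309 + 12*(-150)) - 33992) = 1/(-62664/(4309 - 1800) - 33992) = 1/(-62664/2509 - 33992) = 1/(-85348592/2509) = -2509/85348592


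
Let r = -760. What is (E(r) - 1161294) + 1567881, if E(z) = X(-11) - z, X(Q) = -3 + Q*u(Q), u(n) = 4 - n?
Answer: 407179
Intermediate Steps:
X(Q) = -3 + Q*(4 - Q)
E(z) = -168 - z (E(z) = (-3 - 1*(-11)*(-4 - 11)) - z = (-3 - 1*(-11)*(-15)) - z = (-3 - 165) - z = -168 - z)
(E(r) - 1161294) + 1567881 = ((-168 - 1*(-760)) - 1161294) + 1567881 = ((-168 + 760) - 1161294) + 1567881 = (592 - 1161294) + 1567881 = -1160702 + 1567881 = 407179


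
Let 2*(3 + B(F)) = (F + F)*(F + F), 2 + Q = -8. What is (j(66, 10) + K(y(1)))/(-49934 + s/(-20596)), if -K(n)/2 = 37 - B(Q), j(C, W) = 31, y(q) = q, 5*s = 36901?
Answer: -36145980/5142240221 ≈ -0.0070292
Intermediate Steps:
s = 36901/5 (s = (⅕)*36901 = 36901/5 ≈ 7380.2)
Q = -10 (Q = -2 - 8 = -10)
B(F) = -3 + 2*F² (B(F) = -3 + ((F + F)*(F + F))/2 = -3 + ((2*F)*(2*F))/2 = -3 + (4*F²)/2 = -3 + 2*F²)
K(n) = 320 (K(n) = -2*(37 - (-3 + 2*(-10)²)) = -2*(37 - (-3 + 2*100)) = -2*(37 - (-3 + 200)) = -2*(37 - 1*197) = -2*(37 - 197) = -2*(-160) = 320)
(j(66, 10) + K(y(1)))/(-49934 + s/(-20596)) = (31 + 320)/(-49934 + (36901/5)/(-20596)) = 351/(-49934 + (36901/5)*(-1/20596)) = 351/(-49934 - 36901/102980) = 351/(-5142240221/102980) = 351*(-102980/5142240221) = -36145980/5142240221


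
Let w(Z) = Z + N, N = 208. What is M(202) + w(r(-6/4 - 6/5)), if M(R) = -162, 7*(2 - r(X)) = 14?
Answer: 46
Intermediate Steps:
r(X) = 0 (r(X) = 2 - ⅐*14 = 2 - 2 = 0)
w(Z) = 208 + Z (w(Z) = Z + 208 = 208 + Z)
M(202) + w(r(-6/4 - 6/5)) = -162 + (208 + 0) = -162 + 208 = 46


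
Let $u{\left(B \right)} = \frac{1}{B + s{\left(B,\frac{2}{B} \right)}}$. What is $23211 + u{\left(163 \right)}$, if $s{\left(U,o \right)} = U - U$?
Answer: $\frac{3783394}{163} \approx 23211.0$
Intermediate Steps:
$s{\left(U,o \right)} = 0$
$u{\left(B \right)} = \frac{1}{B}$ ($u{\left(B \right)} = \frac{1}{B + 0} = \frac{1}{B}$)
$23211 + u{\left(163 \right)} = 23211 + \frac{1}{163} = \frac{3783394}{163}$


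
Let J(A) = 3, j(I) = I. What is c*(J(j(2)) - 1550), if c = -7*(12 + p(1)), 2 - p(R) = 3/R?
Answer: 119119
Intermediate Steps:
p(R) = 2 - 3/R
c = -77 (c = -7*(12 + (2 - 3/1)) = -7*(12 + (2 - 3*1)) = -7*(12 + (2 - 3)) = -7*(12 - 1) = -7*11 = -77)
c*(J(j(2)) - 1550) = -77*(3 - 1550) = -77*(-1547) = 119119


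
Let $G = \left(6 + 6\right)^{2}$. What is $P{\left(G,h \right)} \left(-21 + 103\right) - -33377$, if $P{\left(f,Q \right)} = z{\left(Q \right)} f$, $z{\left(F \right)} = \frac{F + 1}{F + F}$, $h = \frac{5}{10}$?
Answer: $51089$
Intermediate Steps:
$h = \frac{1}{2}$ ($h = 5 \cdot \frac{1}{10} = \frac{1}{2} \approx 0.5$)
$G = 144$ ($G = 12^{2} = 144$)
$z{\left(F \right)} = \frac{1 + F}{2 F}$
$P{\left(f,Q \right)} = \frac{f \left(1 + Q\right)}{2 Q}$ ($P{\left(f,Q \right)} = \frac{1 + Q}{2 Q} f = \frac{f \left(1 + Q\right)}{2 Q}$)
$P{\left(G,h \right)} \left(-21 + 103\right) - -33377 = \frac{1}{2} \cdot 144 \frac{1}{\frac{1}{2}} \left(1 + \frac{1}{2}\right) \left(-21 + 103\right) - -33377 = \frac{1}{2} \cdot 144 \cdot 2 \cdot \frac{3}{2} \cdot 82 + 33377 = 216 \cdot 82 + 33377 = 17712 + 33377 = 51089$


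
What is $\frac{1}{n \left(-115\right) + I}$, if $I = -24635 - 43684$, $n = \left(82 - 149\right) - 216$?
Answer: $- \frac{1}{35774} \approx -2.7953 \cdot 10^{-5}$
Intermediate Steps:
$n = -283$ ($n = -67 - 216 = -283$)
$I = -68319$
$\frac{1}{n \left(-115\right) + I} = \frac{1}{\left(-283\right) \left(-115\right) - 68319} = \frac{1}{32545 - 68319} = \frac{1}{-35774} = - \frac{1}{35774}$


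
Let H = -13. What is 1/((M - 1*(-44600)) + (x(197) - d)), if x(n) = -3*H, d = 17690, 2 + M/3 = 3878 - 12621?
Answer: 1/714 ≈ 0.0014006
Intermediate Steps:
M = -26235 (M = -6 + 3*(3878 - 12621) = -6 + 3*(-8743) = -6 - 26229 = -26235)
x(n) = 39 (x(n) = -3*(-13) = 39)
1/((M - 1*(-44600)) + (x(197) - d)) = 1/((-26235 - 1*(-44600)) + (39 - 1*17690)) = 1/((-26235 + 44600) + (39 - 17690)) = 1/(18365 - 17651) = 1/714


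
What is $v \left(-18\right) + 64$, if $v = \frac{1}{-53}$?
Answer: $\frac{3410}{53} \approx 64.34$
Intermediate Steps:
$v = - \frac{1}{53} \approx -0.018868$
$v \left(-18\right) + 64 = \left(- \frac{1}{53}\right) \left(-18\right) + 64 = \frac{18}{53} + 64 = \frac{3410}{53}$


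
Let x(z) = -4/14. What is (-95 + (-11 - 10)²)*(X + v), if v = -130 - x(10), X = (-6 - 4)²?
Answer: -71968/7 ≈ -10281.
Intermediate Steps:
x(z) = -2/7 (x(z) = -4*1/14 = -2/7)
X = 100 (X = (-10)² = 100)
v = -908/7 (v = -130 - 1*(-2/7) = -130 + 2/7 = -908/7 ≈ -129.71)
(-95 + (-11 - 10)²)*(X + v) = (-95 + (-11 - 10)²)*(100 - 908/7) = (-95 + (-21)²)*(-208/7) = (-95 + 441)*(-208/7) = 346*(-208/7) = -71968/7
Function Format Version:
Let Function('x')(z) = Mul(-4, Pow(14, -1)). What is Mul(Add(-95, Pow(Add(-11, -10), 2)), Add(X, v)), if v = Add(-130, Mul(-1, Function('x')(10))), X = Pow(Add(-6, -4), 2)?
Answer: Rational(-71968, 7) ≈ -10281.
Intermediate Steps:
Function('x')(z) = Rational(-2, 7) (Function('x')(z) = Mul(-4, Rational(1, 14)) = Rational(-2, 7))
X = 100 (X = Pow(-10, 2) = 100)
v = Rational(-908, 7) (v = Add(-130, Mul(-1, Rational(-2, 7))) = Add(-130, Rational(2, 7)) = Rational(-908, 7) ≈ -129.71)
Mul(Add(-95, Pow(Add(-11, -10), 2)), Add(X, v)) = Mul(Add(-95, Pow(Add(-11, -10), 2)), Add(100, Rational(-908, 7))) = Mul(Add(-95, Pow(-21, 2)), Rational(-208, 7)) = Mul(Add(-95, 441), Rational(-208, 7)) = Mul(346, Rational(-208, 7)) = Rational(-71968, 7)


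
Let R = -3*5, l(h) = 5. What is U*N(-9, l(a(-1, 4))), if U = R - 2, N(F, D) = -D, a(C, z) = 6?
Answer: 85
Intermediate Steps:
R = -15
U = -17 (U = -15 - 2 = -17)
U*N(-9, l(a(-1, 4))) = -(-17)*5 = -17*(-5) = 85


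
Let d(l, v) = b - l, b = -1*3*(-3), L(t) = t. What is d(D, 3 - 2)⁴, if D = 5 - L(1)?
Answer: 625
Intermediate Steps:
D = 4 (D = 5 - 1*1 = 5 - 1 = 4)
b = 9 (b = -3*(-3) = 9)
d(l, v) = 9 - l
d(D, 3 - 2)⁴ = (9 - 1*4)⁴ = (9 - 4)⁴ = 5⁴ = 625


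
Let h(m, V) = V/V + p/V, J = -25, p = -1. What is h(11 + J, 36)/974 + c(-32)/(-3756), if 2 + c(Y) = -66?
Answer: 209651/10975032 ≈ 0.019103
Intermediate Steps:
c(Y) = -68 (c(Y) = -2 - 66 = -68)
h(m, V) = 1 - 1/V (h(m, V) = V/V - 1/V = 1 - 1/V)
h(11 + J, 36)/974 + c(-32)/(-3756) = ((-1 + 36)/36)/974 - 68/(-3756) = ((1/36)*35)*(1/974) - 68*(-1/3756) = (35/36)*(1/974) + 17/939 = 35/35064 + 17/939 = 209651/10975032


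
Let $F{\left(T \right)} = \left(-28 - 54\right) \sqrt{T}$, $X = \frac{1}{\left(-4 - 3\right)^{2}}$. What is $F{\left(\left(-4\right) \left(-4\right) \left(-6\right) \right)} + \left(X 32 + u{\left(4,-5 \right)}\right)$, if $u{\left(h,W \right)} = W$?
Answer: $- \frac{213}{49} - 328 i \sqrt{6} \approx -4.3469 - 803.43 i$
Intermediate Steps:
$X = \frac{1}{49}$ ($X = \frac{1}{\left(-7\right)^{2}} = \frac{1}{49} \approx 0.020408$)
$F{\left(T \right)} = - 82 \sqrt{T}$
$F{\left(\left(-4\right) \left(-4\right) \left(-6\right) \right)} + \left(X 32 + u{\left(4,-5 \right)}\right) = - 82 \sqrt{\left(-4\right) \left(-4\right) \left(-6\right)} + \left(\frac{1}{49} \cdot 32 - 5\right) = - 82 \sqrt{16 \left(-6\right)} + \left(\frac{32}{49} - 5\right) = - 82 \sqrt{-96} - \frac{213}{49} = - 82 \cdot 4 i \sqrt{6} - \frac{213}{49} = - 328 i \sqrt{6} - \frac{213}{49} = - \frac{213}{49} - 328 i \sqrt{6}$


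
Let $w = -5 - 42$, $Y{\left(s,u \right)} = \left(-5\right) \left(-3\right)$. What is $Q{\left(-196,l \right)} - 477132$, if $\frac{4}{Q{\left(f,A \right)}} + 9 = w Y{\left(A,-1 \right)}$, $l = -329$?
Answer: $- \frac{170336126}{357} \approx -4.7713 \cdot 10^{5}$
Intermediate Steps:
$Y{\left(s,u \right)} = 15$
$w = -47$
$Q{\left(f,A \right)} = - \frac{2}{357}$ ($Q{\left(f,A \right)} = \frac{4}{-9 - 705} = \frac{4}{-714} = 4 \left(- \frac{1}{714}\right) = - \frac{2}{357}$)
$Q{\left(-196,l \right)} - 477132 = - \frac{2}{357} - 477132 = - \frac{170336126}{357}$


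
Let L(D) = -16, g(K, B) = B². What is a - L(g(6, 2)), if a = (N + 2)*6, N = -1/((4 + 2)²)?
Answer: 167/6 ≈ 27.833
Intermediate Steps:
N = -1/36 (N = -1/(6²) = -1/36 ≈ -0.027778)
a = 71/6 (a = (-1/36 + 2)*6 = (71/36)*6 = 71/6 ≈ 11.833)
a - L(g(6, 2)) = 71/6 - 1*(-16) = 71/6 + 16 = 167/6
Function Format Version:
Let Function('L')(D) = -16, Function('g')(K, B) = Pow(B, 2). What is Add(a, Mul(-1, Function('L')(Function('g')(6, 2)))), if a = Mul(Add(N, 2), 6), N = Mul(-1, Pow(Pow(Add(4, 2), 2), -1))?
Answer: Rational(167, 6) ≈ 27.833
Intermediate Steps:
N = Rational(-1, 36) (N = Mul(-1, Pow(Pow(6, 2), -1)) = Mul(-1, Pow(36, -1)) = Mul(-1, Rational(1, 36)) = Rational(-1, 36) ≈ -0.027778)
a = Rational(71, 6) (a = Mul(Add(Rational(-1, 36), 2), 6) = Mul(Rational(71, 36), 6) = Rational(71, 6) ≈ 11.833)
Add(a, Mul(-1, Function('L')(Function('g')(6, 2)))) = Add(Rational(71, 6), Mul(-1, -16)) = Add(Rational(71, 6), 16) = Rational(167, 6)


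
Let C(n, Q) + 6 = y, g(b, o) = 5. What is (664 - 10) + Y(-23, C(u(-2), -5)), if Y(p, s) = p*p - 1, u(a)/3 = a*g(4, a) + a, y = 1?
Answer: 1182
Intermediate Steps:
u(a) = 18*a (u(a) = 3*(a*5 + a) = 3*(5*a + a) = 3*(6*a) = 18*a)
C(n, Q) = -5 (C(n, Q) = -6 + 1 = -5)
Y(p, s) = -1 + p² (Y(p, s) = p² - 1 = -1 + p²)
(664 - 10) + Y(-23, C(u(-2), -5)) = (664 - 10) + (-1 + (-23)²) = 654 + (-1 + 529) = 654 + 528 = 1182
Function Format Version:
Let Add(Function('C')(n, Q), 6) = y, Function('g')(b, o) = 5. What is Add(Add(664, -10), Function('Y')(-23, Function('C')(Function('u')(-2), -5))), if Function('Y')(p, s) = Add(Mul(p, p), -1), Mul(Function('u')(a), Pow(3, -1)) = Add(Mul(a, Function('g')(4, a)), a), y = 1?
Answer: 1182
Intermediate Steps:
Function('u')(a) = Mul(18, a) (Function('u')(a) = Mul(3, Add(Mul(a, 5), a)) = Mul(3, Add(Mul(5, a), a)) = Mul(3, Mul(6, a)) = Mul(18, a))
Function('C')(n, Q) = -5 (Function('C')(n, Q) = Add(-6, 1) = -5)
Function('Y')(p, s) = Add(-1, Pow(p, 2)) (Function('Y')(p, s) = Add(Pow(p, 2), -1) = Add(-1, Pow(p, 2)))
Add(Add(664, -10), Function('Y')(-23, Function('C')(Function('u')(-2), -5))) = Add(Add(664, -10), Add(-1, Pow(-23, 2))) = Add(654, Add(-1, 529)) = Add(654, 528) = 1182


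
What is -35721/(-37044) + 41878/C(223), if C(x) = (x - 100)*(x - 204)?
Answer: 1235683/65436 ≈ 18.884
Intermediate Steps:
C(x) = (-204 + x)*(-100 + x) (C(x) = (-100 + x)*(-204 + x) = (-204 + x)*(-100 + x))
-35721/(-37044) + 41878/C(223) = -35721/(-37044) + 41878/(20400 + 223² - 304*223) = -35721*(-1/37044) + 41878/(20400 + 49729 - 67792) = 27/28 + 41878/2337 = 1235683/65436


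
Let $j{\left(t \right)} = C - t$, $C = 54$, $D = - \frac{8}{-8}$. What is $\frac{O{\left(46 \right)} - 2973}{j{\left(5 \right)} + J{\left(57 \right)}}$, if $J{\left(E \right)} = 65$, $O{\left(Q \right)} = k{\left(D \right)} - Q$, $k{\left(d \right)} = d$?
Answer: $- \frac{503}{19} \approx -26.474$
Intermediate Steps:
$D = 1$ ($D = \left(-8\right) \left(- \frac{1}{8}\right) = 1$)
$j{\left(t \right)} = 54 - t$
$O{\left(Q \right)} = 1 - Q$
$\frac{O{\left(46 \right)} - 2973}{j{\left(5 \right)} + J{\left(57 \right)}} = \frac{\left(1 - 46\right) - 2973}{\left(54 - 5\right) + 65} = \frac{-45 - 2973}{49 + 65} = - \frac{3018}{114} = \left(-3018\right) \frac{1}{114} = - \frac{503}{19}$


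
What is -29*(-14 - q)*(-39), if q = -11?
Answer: -3393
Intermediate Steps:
-29*(-14 - q)*(-39) = -29*(-14 - 1*(-11))*(-39) = -29*(-14 + 11)*(-39) = -29*(-3)*(-39) = 87*(-39) = -3393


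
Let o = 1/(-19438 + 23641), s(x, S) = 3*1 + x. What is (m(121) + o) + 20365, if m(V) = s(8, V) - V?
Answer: 85131766/4203 ≈ 20255.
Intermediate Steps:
s(x, S) = 3 + x
m(V) = 11 - V (m(V) = (3 + 8) - V = 11 - V)
o = 1/4203 ≈ 0.00023793
(m(121) + o) + 20365 = ((11 - 1*121) + 1/4203) + 20365 = ((11 - 121) + 1/4203) + 20365 = (-110 + 1/4203) + 20365 = -462329/4203 + 20365 = 85131766/4203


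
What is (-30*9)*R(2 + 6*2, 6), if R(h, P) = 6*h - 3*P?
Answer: -17820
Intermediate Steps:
R(h, P) = -3*P + 6*h
(-30*9)*R(2 + 6*2, 6) = (-30*9)*(-3*6 + 6*(2 + 6*2)) = -270*(-18 + 6*(2 + 12)) = -270*(-18 + 6*14) = -270*(-18 + 84) = -270*66 = -17820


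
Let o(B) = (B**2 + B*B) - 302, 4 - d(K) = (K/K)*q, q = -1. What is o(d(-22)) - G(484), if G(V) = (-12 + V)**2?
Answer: -223036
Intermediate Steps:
d(K) = 5 (d(K) = 4 - K/K*(-1) = 4 - (-1) = 4 - 1*(-1) = 4 + 1 = 5)
o(B) = -302 + 2*B**2 (o(B) = (B**2 + B**2) - 302 = 2*B**2 - 302 = -302 + 2*B**2)
o(d(-22)) - G(484) = (-302 + 2*5**2) - (-12 + 484)**2 = (-302 + 2*25) - 1*472**2 = (-302 + 50) - 1*222784 = -252 - 222784 = -223036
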